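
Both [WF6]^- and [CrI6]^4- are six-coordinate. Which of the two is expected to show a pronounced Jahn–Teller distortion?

[WF6]^-: Each fluoride is −1; balancing the −1 overall charge requires W(V). Group 6 minus oxidation state 5 gives a d¹ configuration. The d¹ configuration leaves the e_g set evenly filled (or empty) — no strong Jahn–Teller driving force.
[CrI6]^4-: Ligand charges: each iodide is −1. With an overall charge of −4 the chromium centre must be in the +2 oxidation state. Chromium is a group-6 element; Cr(II) is therefore d⁴. Iodide is a weak-field ligand for a first-row metal, so the complex is high-spin. The t₂g³e_g¹ (high-spin) configuration has an unevenly filled e_g set; the Jahn–Teller theorem predicts a tetragonal distortion (typically axial elongation) to lift the degeneracy.

[CrI6]^4-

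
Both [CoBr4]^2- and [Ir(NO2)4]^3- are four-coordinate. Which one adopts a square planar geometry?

[Ir(NO2)4]^3-

For [CoBr4]^2-: Ligand charges: each bromide is −1. With an overall charge of −2 the cobalt centre must be in the +2 oxidation state. Cobalt is a group-9 element; Co(II) is therefore d⁷. For a high-spin 3d d⁷ ion with weak-field ligands the small Δₜ gives little square-planar CFSE advantage, so four ligands adopt the sterically favoured tetrahedral geometry. → tetrahedral.
For [Ir(NO2)4]^3-: Each nitro (N-bound nitrite) is −1; balancing the −3 overall charge requires Ir(I). Group 9 minus oxidation state 1 gives a d⁸ configuration. A 5d d⁸ ion has a large crystal-field splitting; square planar leaves the high-energy d_{x²−y²} orbital empty and maximises CFSE. → square planar.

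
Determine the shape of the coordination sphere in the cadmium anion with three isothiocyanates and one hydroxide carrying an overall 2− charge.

Summing ligand charges against the −2 overall charge gives an oxidation state of +2 for cadmium.
Cadmium is a group-12 element; Cd(II) is therefore d¹⁰.
Coordination number: 4.
A d¹⁰ ion has no crystal-field stabilisation preference between square planar and tetrahedral, so four ligands adopt the sterically favoured tetrahedral geometry.

tetrahedral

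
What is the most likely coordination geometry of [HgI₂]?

linear

Each iodide is −1; balancing the 0 overall charge requires Hg(II).
Mercury is a group-12 element; Hg(II) is therefore d¹⁰.
With 2 monodentate ligands the coordination number is 2.
A d¹⁰ ion with only two ligands adopts a linear arrangement (sp hybridisation; no CFSE preference).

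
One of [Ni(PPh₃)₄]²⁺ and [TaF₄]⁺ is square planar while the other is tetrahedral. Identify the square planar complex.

For [Ni(PPh₃)₄]²⁺: Summing ligand charges against the +2 overall charge gives an oxidation state of +2 for nickel. Group 10 minus oxidation state 2 gives a d⁸ configuration. Triphenylphosphine is a strong-field ligand (high in the spectrochemical series). A 3d d⁸ ion with strong-field ligands gains enough CFSE to favour square planar over tetrahedral. → square planar.
For [TaF₄]⁺: Each fluoride is −1; balancing the +1 overall charge requires Ta(V). Tantalum is a group-5 element; Ta(V) is therefore d⁰. A d⁰ ion has no crystal-field stabilisation preference between square planar and tetrahedral, so four ligands adopt the sterically favoured tetrahedral geometry. → tetrahedral.

[Ni(PPh₃)₄]²⁺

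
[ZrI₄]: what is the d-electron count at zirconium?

Each iodide is −1; balancing the 0 overall charge requires Zr(IV).
Zr sits in group 4, so the d-electron count is 4 − 4 = 0.

d0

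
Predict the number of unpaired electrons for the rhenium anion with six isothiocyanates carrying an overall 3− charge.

Each isothiocyanate is −1; balancing the −3 overall charge requires Re(III).
Re sits in group 7, so the d-electron count is 7 − 3 = 4.
The spin state decides the count: a 5d ion has a large Δₒ and is invariably low-spin.
An octahedral low-spin d⁴ ion is t₂g⁴e_g⁰, giving 2 unpaired electrons.

2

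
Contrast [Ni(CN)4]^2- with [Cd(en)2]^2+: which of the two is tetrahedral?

[Cd(en)2]^2+

For [Ni(CN)4]^2-: Each cyanide is −1; balancing the −2 overall charge requires Ni(II). Group 10 minus oxidation state 2 gives a d⁸ configuration. Cyanide is a strong-field ligand (high in the spectrochemical series). A 3d d⁸ ion with strong-field ligands gains enough CFSE to favour square planar over tetrahedral. → square planar.
For [Cd(en)2]^2+: Ligand charges: ethylenediamine is neutral. With an overall charge of +2 the cadmium centre must be in the +2 oxidation state. Cd sits in group 12, so the d-electron count is 12 − 2 = 10. A d¹⁰ ion has no crystal-field stabilisation preference between square planar and tetrahedral, so four ligands adopt the sterically favoured tetrahedral geometry. → tetrahedral.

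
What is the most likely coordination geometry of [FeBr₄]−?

tetrahedral

Ligand charges: each bromide is −1. With an overall charge of −1 the iron centre must be in the +3 oxidation state.
Group 8 minus oxidation state 3 gives a d⁵ configuration.
With 4 monodentate ligands the coordination number is 4.
Bromide is a weak-field ligand.
A high-spin d⁵ ion has zero CFSE in either geometry, so four ligands adopt the sterically favoured tetrahedral geometry.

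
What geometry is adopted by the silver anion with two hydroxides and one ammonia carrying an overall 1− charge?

trigonal planar

Each hydroxide is −1; ammonia is neutral; balancing the −1 overall charge requires Ag(I).
Group 11 minus oxidation state 1 gives a d¹⁰ configuration.
Coordination number: 3.
Three ligands around a d¹⁰ centre minimise repulsion in a trigonal-planar arrangement.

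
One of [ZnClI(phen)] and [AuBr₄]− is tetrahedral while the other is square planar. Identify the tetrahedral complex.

[ZnClI(phen)]

For [ZnClI(phen)]: Ligand charges: each chloride is −1; each iodide is −1; 1,10-phenanthroline is neutral. With an overall charge of 0 the zinc centre must be in the +2 oxidation state. Group 12 minus oxidation state 2 gives a d¹⁰ configuration. A d¹⁰ ion has no crystal-field stabilisation preference between square planar and tetrahedral, so four ligands adopt the sterically favoured tetrahedral geometry. → tetrahedral.
For [AuBr₄]−: Ligand charges: each bromide is −1. With an overall charge of −1 the gold centre must be in the +3 oxidation state. Group 11 minus oxidation state 3 gives a d⁸ configuration. A 5d d⁸ ion has a large crystal-field splitting; square planar leaves the high-energy d_{x²−y²} orbital empty and maximises CFSE. → square planar.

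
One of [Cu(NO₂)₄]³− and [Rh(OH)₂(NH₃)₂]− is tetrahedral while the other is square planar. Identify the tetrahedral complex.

For [Cu(NO₂)₄]³−: Summing ligand charges against the −3 overall charge gives an oxidation state of +1 for copper. Cu sits in group 11, so the d-electron count is 11 − 1 = 10. A d¹⁰ ion has no crystal-field stabilisation preference between square planar and tetrahedral, so four ligands adopt the sterically favoured tetrahedral geometry. → tetrahedral.
For [Rh(OH)₂(NH₃)₂]−: Summing ligand charges against the −1 overall charge gives an oxidation state of +1 for rhodium. Rhodium is a group-9 element; Rh(I) is therefore d⁸. A 4d d⁸ ion has a large crystal-field splitting; square planar leaves the high-energy d_{x²−y²} orbital empty and maximises CFSE. → square planar.

[Cu(NO₂)₄]³−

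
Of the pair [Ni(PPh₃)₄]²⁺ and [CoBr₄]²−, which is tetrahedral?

[CoBr₄]²−

For [Ni(PPh₃)₄]²⁺: Ligand charges: triphenylphosphine is neutral. With an overall charge of +2 the nickel centre must be in the +2 oxidation state. Nickel is a group-10 element; Ni(II) is therefore d⁸. Triphenylphosphine is a strong-field ligand (high in the spectrochemical series). A 3d d⁸ ion with strong-field ligands gains enough CFSE to favour square planar over tetrahedral. → square planar.
For [CoBr₄]²−: Each bromide is −1; balancing the −2 overall charge requires Co(II). Group 9 minus oxidation state 2 gives a d⁷ configuration. For a high-spin 3d d⁷ ion with weak-field ligands the small Δₜ gives little square-planar CFSE advantage, so four ligands adopt the sterically favoured tetrahedral geometry. → tetrahedral.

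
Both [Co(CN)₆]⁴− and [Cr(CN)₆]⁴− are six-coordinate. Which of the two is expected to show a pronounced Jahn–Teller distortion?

[Co(CN)₆]⁴−: Each cyanide is −1; balancing the −4 overall charge requires Co(II). Group 9 minus oxidation state 2 gives a d⁷ configuration. Cyanide is a strong-field ligand (high in the spectrochemical series) for a first-row metal, so the complex is low-spin. The t₂g⁶e_g¹ (low-spin) configuration has an unevenly filled e_g set; the Jahn–Teller theorem predicts a tetragonal distortion (typically axial elongation) to lift the degeneracy.
[Cr(CN)₆]⁴−: Ligand charges: each cyanide is −1. With an overall charge of −4 the chromium centre must be in the +2 oxidation state. Cr sits in group 6, so the d-electron count is 6 − 2 = 4. Cyanide is a strong-field ligand (high in the spectrochemical series) for a first-row metal, so the complex is low-spin. The d⁴ configuration leaves the e_g set evenly filled (or empty) — no strong Jahn–Teller driving force.

[Co(CN)₆]⁴−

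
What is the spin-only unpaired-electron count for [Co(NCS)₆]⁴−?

3

Summing ligand charges against the −4 overall charge gives an oxidation state of +2 for cobalt.
Group 9 minus oxidation state 2 gives a d⁷ configuration.
The spin state decides the count: Isothiocyanate is a weak-field ligand for a first-row metal, so the complex is high-spin.
An octahedral high-spin d⁷ ion is t₂g⁵e_g², giving 3 unpaired electrons.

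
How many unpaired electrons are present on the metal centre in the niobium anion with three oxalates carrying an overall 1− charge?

0 unpaired electrons

Ligand charges: each oxalate is −2. With an overall charge of −1 the niobium centre must be in the +5 oxidation state.
Nb sits in group 5, so the d-electron count is 5 − 5 = 0.
Counting donor atoms: 3×oxalate (bidentate) → 6 donors. Coordination number = 6.
In an octahedral field the d⁰ configuration is t₂g⁰e_g⁰, giving 0 unpaired electrons.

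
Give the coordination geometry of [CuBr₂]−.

Ligand charges: each bromide is −1. With an overall charge of −1 the copper centre must be in the +1 oxidation state.
Copper is a group-11 element; Cu(I) is therefore d¹⁰.
With 2 monodentate ligands the coordination number is 2.
A d¹⁰ ion with only two ligands adopts a linear arrangement (sp hybridisation; no CFSE preference).

linear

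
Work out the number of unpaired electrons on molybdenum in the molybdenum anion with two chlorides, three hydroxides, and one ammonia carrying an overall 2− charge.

Summing ligand charges against the −2 overall charge gives an oxidation state of +3 for molybdenum.
Molybdenum is a group-6 element; Mo(III) is therefore d³.
In an octahedral field the d³ configuration is t₂g³e_g⁰ (only one arrangement possible), giving 3 unpaired electrons.

3 unpaired electrons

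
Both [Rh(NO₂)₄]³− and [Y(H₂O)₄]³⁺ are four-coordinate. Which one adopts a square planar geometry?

For [Rh(NO₂)₄]³−: Summing ligand charges against the −3 overall charge gives an oxidation state of +1 for rhodium. Rhodium is a group-9 element; Rh(I) is therefore d⁸. A 4d d⁸ ion has a large crystal-field splitting; square planar leaves the high-energy d_{x²−y²} orbital empty and maximises CFSE. → square planar.
For [Y(H₂O)₄]³⁺: Summing ligand charges against the +3 overall charge gives an oxidation state of +3 for yttrium. Yttrium is a group-3 element; Y(III) is therefore d⁰. A d⁰ ion has no crystal-field stabilisation preference between square planar and tetrahedral, so four ligands adopt the sterically favoured tetrahedral geometry. → tetrahedral.

[Rh(NO₂)₄]³−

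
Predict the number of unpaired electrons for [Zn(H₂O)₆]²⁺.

Summing ligand charges against the +2 overall charge gives an oxidation state of +2 for zinc.
Zinc is a group-12 element; Zn(II) is therefore d¹⁰.
In an octahedral field the d¹⁰ configuration is t₂g⁶e_g⁴, giving 0 unpaired electrons.

0 unpaired electrons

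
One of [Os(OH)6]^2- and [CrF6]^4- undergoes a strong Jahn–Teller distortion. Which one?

[CrF6]^4-

[Os(OH)6]^2-: Ligand charges: each hydroxide is −1. With an overall charge of −2 the osmium centre must be in the +4 oxidation state. Os sits in group 8, so the d-electron count is 8 − 4 = 4. A 5d ion has a large Δₒ and is invariably low-spin. The d⁴ configuration leaves the e_g set evenly filled (or empty) — no strong Jahn–Teller driving force.
[CrF6]^4-: Each fluoride is −1; balancing the −4 overall charge requires Cr(II). Group 6 minus oxidation state 2 gives a d⁴ configuration. Fluoride is a weak-field ligand for a first-row metal, so the complex is high-spin. The t₂g³e_g¹ (high-spin) configuration has an unevenly filled e_g set; the Jahn–Teller theorem predicts a tetragonal distortion (typically axial elongation) to lift the degeneracy.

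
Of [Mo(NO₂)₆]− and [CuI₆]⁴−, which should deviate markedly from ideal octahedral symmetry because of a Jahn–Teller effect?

[Mo(NO₂)₆]−: Ligand charges: each nitro (N-bound nitrite) is −1. With an overall charge of −1 the molybdenum centre must be in the +5 oxidation state. Molybdenum is a group-6 element; Mo(V) is therefore d¹. The d¹ configuration leaves the e_g set evenly filled (or empty) — no strong Jahn–Teller driving force.
[CuI₆]⁴−: Ligand charges: each iodide is −1. With an overall charge of −4 the copper centre must be in the +2 oxidation state. Group 11 minus oxidation state 2 gives a d⁹ configuration. The t₂g⁶e_g³ configuration has an unevenly filled e_g set; the Jahn–Teller theorem predicts a tetragonal distortion (typically axial elongation) to lift the degeneracy.

[CuI₆]⁴−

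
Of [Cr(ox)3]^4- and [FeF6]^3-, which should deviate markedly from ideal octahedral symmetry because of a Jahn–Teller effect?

[Cr(ox)3]^4-: Ligand charges: each oxalate is −2. With an overall charge of −4 the chromium centre must be in the +2 oxidation state. Cr sits in group 6, so the d-electron count is 6 − 2 = 4. Oxalate is a weak-field ligand for a first-row metal, so the complex is high-spin. The t₂g³e_g¹ (high-spin) configuration has an unevenly filled e_g set; the Jahn–Teller theorem predicts a tetragonal distortion (typically axial elongation) to lift the degeneracy.
[FeF6]^3-: Ligand charges: each fluoride is −1. With an overall charge of −3 the iron centre must be in the +3 oxidation state. Group 8 minus oxidation state 3 gives a d⁵ configuration. Fluoride is a weak-field ligand for a first-row metal, so the complex is high-spin. The d⁵ configuration leaves the e_g set evenly filled (or empty) — no strong Jahn–Teller driving force.

[Cr(ox)3]^4-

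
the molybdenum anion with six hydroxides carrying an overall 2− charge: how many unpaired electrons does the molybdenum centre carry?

2

Ligand charges: each hydroxide is −1. With an overall charge of −2 the molybdenum centre must be in the +4 oxidation state.
Molybdenum is a group-6 element; Mo(IV) is therefore d².
In an octahedral field the d² configuration is t₂g²e_g⁰ (only one arrangement possible), giving 2 unpaired electrons.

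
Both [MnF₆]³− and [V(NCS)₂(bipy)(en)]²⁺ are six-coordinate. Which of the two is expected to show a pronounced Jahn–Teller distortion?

[MnF₆]³−: Each fluoride is −1; balancing the −3 overall charge requires Mn(III). Group 7 minus oxidation state 3 gives a d⁴ configuration. Fluoride is a weak-field ligand for a first-row metal, so the complex is high-spin. The t₂g³e_g¹ (high-spin) configuration has an unevenly filled e_g set; the Jahn–Teller theorem predicts a tetragonal distortion (typically axial elongation) to lift the degeneracy.
[V(NCS)₂(bipy)(en)]²⁺: Each isothiocyanate is −1; 2,2′-bipyridine is neutral; ethylenediamine is neutral; balancing the +2 overall charge requires V(IV). Vanadium is a group-5 element; V(IV) is therefore d¹. The d¹ configuration leaves the e_g set evenly filled (or empty) — no strong Jahn–Teller driving force.

[MnF₆]³−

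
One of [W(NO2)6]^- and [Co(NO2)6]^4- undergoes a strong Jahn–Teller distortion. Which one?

[Co(NO2)6]^4-

[W(NO2)6]^-: Summing ligand charges against the −1 overall charge gives an oxidation state of +5 for tungsten. Tungsten is a group-6 element; W(V) is therefore d¹. The d¹ configuration leaves the e_g set evenly filled (or empty) — no strong Jahn–Teller driving force.
[Co(NO2)6]^4-: Summing ligand charges against the −4 overall charge gives an oxidation state of +2 for cobalt. Co sits in group 9, so the d-electron count is 9 − 2 = 7. Nitro (N-bound nitrite) is a strong-field ligand (high in the spectrochemical series) for a first-row metal, so the complex is low-spin. The t₂g⁶e_g¹ (low-spin) configuration has an unevenly filled e_g set; the Jahn–Teller theorem predicts a tetragonal distortion (typically axial elongation) to lift the degeneracy.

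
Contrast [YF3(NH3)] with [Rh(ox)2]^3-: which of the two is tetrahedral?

For [YF3(NH3)]: Ligand charges: each fluoride is −1; ammonia is neutral. With an overall charge of 0 the yttrium centre must be in the +3 oxidation state. Yttrium is a group-3 element; Y(III) is therefore d⁰. A d⁰ ion has no crystal-field stabilisation preference between square planar and tetrahedral, so four ligands adopt the sterically favoured tetrahedral geometry. → tetrahedral.
For [Rh(ox)2]^3-: Ligand charges: each oxalate is −2. With an overall charge of −3 the rhodium centre must be in the +1 oxidation state. Group 9 minus oxidation state 1 gives a d⁸ configuration. A 4d d⁸ ion has a large crystal-field splitting; square planar leaves the high-energy d_{x²−y²} orbital empty and maximises CFSE. → square planar.

[YF3(NH3)]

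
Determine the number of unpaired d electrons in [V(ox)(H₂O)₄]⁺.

Summing ligand charges against the +1 overall charge gives an oxidation state of +3 for vanadium.
V sits in group 5, so the d-electron count is 5 − 3 = 2.
Counting donor atoms: 1×oxalate (bidentate) → 2 donors; 4×water (monodentate) → 4 donors. Coordination number = 6.
In an octahedral field the d² configuration is t₂g²e_g⁰ (only one arrangement possible), giving 2 unpaired electrons.

2 unpaired electrons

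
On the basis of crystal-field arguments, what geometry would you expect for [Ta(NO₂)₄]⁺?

Ligand charges: each nitro (N-bound nitrite) is −1. With an overall charge of +1 the tantalum centre must be in the +5 oxidation state.
Tantalum is a group-5 element; Ta(V) is therefore d⁰.
Coordination number: 4.
A d⁰ ion has no crystal-field stabilisation preference between square planar and tetrahedral, so four ligands adopt the sterically favoured tetrahedral geometry.

tetrahedral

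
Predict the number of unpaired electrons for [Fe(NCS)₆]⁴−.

Each isothiocyanate is −1; balancing the −4 overall charge requires Fe(II).
Group 8 minus oxidation state 2 gives a d⁶ configuration.
The spin state decides the count: Isothiocyanate is a weak-field ligand for a first-row metal, so the complex is high-spin.
An octahedral high-spin d⁶ ion is t₂g⁴e_g², giving 4 unpaired electrons.

4 unpaired electrons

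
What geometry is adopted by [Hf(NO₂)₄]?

Summing ligand charges against the 0 overall charge gives an oxidation state of +4 for hafnium.
Hafnium is a group-4 element; Hf(IV) is therefore d⁰.
With 4 monodentate ligands the coordination number is 4.
A d⁰ ion has no crystal-field stabilisation preference between square planar and tetrahedral, so four ligands adopt the sterically favoured tetrahedral geometry.

tetrahedral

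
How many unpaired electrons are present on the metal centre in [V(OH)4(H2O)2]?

Summing ligand charges against the 0 overall charge gives an oxidation state of +4 for vanadium.
Group 5 minus oxidation state 4 gives a d¹ configuration.
In an octahedral field the d¹ configuration is t₂g¹e_g⁰ (only one arrangement possible), giving 1 unpaired electron.

1 unpaired electron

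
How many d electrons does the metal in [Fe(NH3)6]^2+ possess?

Ligand charges: ammonia is neutral. With an overall charge of +2 the iron centre must be in the +2 oxidation state.
Group 8 minus oxidation state 2 gives a d⁶ configuration.

d⁶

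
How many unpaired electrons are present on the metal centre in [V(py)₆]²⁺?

3 unpaired electrons

Ligand charges: pyridine is neutral. With an overall charge of +2 the vanadium centre must be in the +2 oxidation state.
Group 5 minus oxidation state 2 gives a d³ configuration.
In an octahedral field the d³ configuration is t₂g³e_g⁰ (only one arrangement possible), giving 3 unpaired electrons.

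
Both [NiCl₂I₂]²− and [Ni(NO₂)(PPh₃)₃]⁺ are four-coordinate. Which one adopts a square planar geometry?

For [NiCl₂I₂]²−: Summing ligand charges against the −2 overall charge gives an oxidation state of +2 for nickel. Nickel is a group-10 element; Ni(II) is therefore d⁸. Chloride and iodide are weak-field ligands. With weak-field ligands the CFSE gain from square planar is small, so a 3d d⁸ ion takes the sterically preferred tetrahedral geometry. → tetrahedral.
For [Ni(NO₂)(PPh₃)₃]⁺: Ligand charges: each nitro (N-bound nitrite) is −1; triphenylphosphine is neutral. With an overall charge of +1 the nickel centre must be in the +2 oxidation state. Ni sits in group 10, so the d-electron count is 10 − 2 = 8. Nitro (N-bound nitrite) and triphenylphosphine are strong-field ligands (high in the spectrochemical series). A 3d d⁸ ion with strong-field ligands gains enough CFSE to favour square planar over tetrahedral. → square planar.

[Ni(NO₂)(PPh₃)₃]⁺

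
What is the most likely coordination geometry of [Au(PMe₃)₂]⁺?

linear

Trimethylphosphine is neutral; balancing the +1 overall charge requires Au(I).
Au sits in group 11, so the d-electron count is 11 − 1 = 10.
Coordination number: 2.
A d¹⁰ ion with only two ligands adopts a linear arrangement (sp hybridisation; no CFSE preference).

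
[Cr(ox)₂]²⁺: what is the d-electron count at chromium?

Ligand charges: each oxalate is −2. With an overall charge of +2 the chromium centre must be in the +6 oxidation state.
Cr sits in group 6, so the d-electron count is 6 − 6 = 0.

d⁰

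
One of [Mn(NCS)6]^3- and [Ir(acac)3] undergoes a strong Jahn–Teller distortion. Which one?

[Mn(NCS)6]^3-: Summing ligand charges against the −3 overall charge gives an oxidation state of +3 for manganese. Mn sits in group 7, so the d-electron count is 7 − 3 = 4. Isothiocyanate is a weak-field ligand for a first-row metal, so the complex is high-spin. The t₂g³e_g¹ (high-spin) configuration has an unevenly filled e_g set; the Jahn–Teller theorem predicts a tetragonal distortion (typically axial elongation) to lift the degeneracy.
[Ir(acac)3]: Ligand charges: each acetylacetonate is −1. With an overall charge of 0 the iridium centre must be in the +3 oxidation state. Ir sits in group 9, so the d-electron count is 9 − 3 = 6. A 5d ion has a large Δₒ and is invariably low-spin. The d⁶ configuration leaves the e_g set evenly filled (or empty) — no strong Jahn–Teller driving force.

[Mn(NCS)6]^3-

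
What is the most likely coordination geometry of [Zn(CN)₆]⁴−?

octahedral

Ligand charges: each cyanide is −1. With an overall charge of −4 the zinc centre must be in the +2 oxidation state.
Zinc is a group-12 element; Zn(II) is therefore d¹⁰.
With 6 monodentate ligands the coordination number is 6.
Six donors around a single metal centre give an octahedral coordination sphere.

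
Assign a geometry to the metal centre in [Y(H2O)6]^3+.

Summing ligand charges against the +3 overall charge gives an oxidation state of +3 for yttrium.
Group 3 minus oxidation state 3 gives a d⁰ configuration.
Coordination number: 6.
Six donors around a single metal centre give an octahedral coordination sphere.

octahedral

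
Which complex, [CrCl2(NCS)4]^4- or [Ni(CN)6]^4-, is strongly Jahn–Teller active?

[CrCl2(NCS)4]^4-

[CrCl2(NCS)4]^4-: Each chloride is −1; each isothiocyanate is −1; balancing the −4 overall charge requires Cr(II). Chromium is a group-6 element; Cr(II) is therefore d⁴. Chloride and isothiocyanate are weak-field ligands for a first-row metal, so the complex is high-spin. The t₂g³e_g¹ (high-spin) configuration has an unevenly filled e_g set; the Jahn–Teller theorem predicts a tetragonal distortion (typically axial elongation) to lift the degeneracy.
[Ni(CN)6]^4-: Summing ligand charges against the −4 overall charge gives an oxidation state of +2 for nickel. Group 10 minus oxidation state 2 gives a d⁸ configuration. The d⁸ configuration leaves the e_g set evenly filled (or empty) — no strong Jahn–Teller driving force.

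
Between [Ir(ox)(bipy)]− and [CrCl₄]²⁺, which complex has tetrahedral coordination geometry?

[CrCl₄]²⁺

For [Ir(ox)(bipy)]−: Summing ligand charges against the −1 overall charge gives an oxidation state of +1 for iridium. Group 9 minus oxidation state 1 gives a d⁸ configuration. A 5d d⁸ ion has a large crystal-field splitting; square planar leaves the high-energy d_{x²−y²} orbital empty and maximises CFSE. → square planar.
For [CrCl₄]²⁺: Ligand charges: each chloride is −1. With an overall charge of +2 the chromium centre must be in the +6 oxidation state. Cr sits in group 6, so the d-electron count is 6 − 6 = 0. A d⁰ ion has no crystal-field stabilisation preference between square planar and tetrahedral, so four ligands adopt the sterically favoured tetrahedral geometry. → tetrahedral.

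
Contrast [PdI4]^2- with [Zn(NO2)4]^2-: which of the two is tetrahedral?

[Zn(NO2)4]^2-

For [PdI4]^2-: Each iodide is −1; balancing the −2 overall charge requires Pd(II). Group 10 minus oxidation state 2 gives a d⁸ configuration. A 4d d⁸ ion has a large crystal-field splitting; square planar leaves the high-energy d_{x²−y²} orbital empty and maximises CFSE. → square planar.
For [Zn(NO2)4]^2-: Summing ligand charges against the −2 overall charge gives an oxidation state of +2 for zinc. Group 12 minus oxidation state 2 gives a d¹⁰ configuration. A d¹⁰ ion has no crystal-field stabilisation preference between square planar and tetrahedral, so four ligands adopt the sterically favoured tetrahedral geometry. → tetrahedral.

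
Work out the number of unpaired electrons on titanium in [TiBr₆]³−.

1 unpaired electron

Each bromide is −1; balancing the −3 overall charge requires Ti(III).
Ti sits in group 4, so the d-electron count is 4 − 3 = 1.
In an octahedral field the d¹ configuration is t₂g¹e_g⁰ (only one arrangement possible), giving 1 unpaired electron.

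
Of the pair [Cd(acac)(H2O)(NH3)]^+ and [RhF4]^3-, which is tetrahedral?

[Cd(acac)(H2O)(NH3)]^+

For [Cd(acac)(H2O)(NH3)]^+: Each acetylacetonate is −1; water is neutral; ammonia is neutral; balancing the +1 overall charge requires Cd(II). Cd sits in group 12, so the d-electron count is 12 − 2 = 10. A d¹⁰ ion has no crystal-field stabilisation preference between square planar and tetrahedral, so four ligands adopt the sterically favoured tetrahedral geometry. → tetrahedral.
For [RhF4]^3-: Ligand charges: each fluoride is −1. With an overall charge of −3 the rhodium centre must be in the +1 oxidation state. Rhodium is a group-9 element; Rh(I) is therefore d⁸. A 4d d⁸ ion has a large crystal-field splitting; square planar leaves the high-energy d_{x²−y²} orbital empty and maximises CFSE. → square planar.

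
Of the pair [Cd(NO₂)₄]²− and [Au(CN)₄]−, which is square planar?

[Au(CN)₄]−

For [Cd(NO₂)₄]²−: Summing ligand charges against the −2 overall charge gives an oxidation state of +2 for cadmium. Cadmium is a group-12 element; Cd(II) is therefore d¹⁰. A d¹⁰ ion has no crystal-field stabilisation preference between square planar and tetrahedral, so four ligands adopt the sterically favoured tetrahedral geometry. → tetrahedral.
For [Au(CN)₄]−: Each cyanide is −1; balancing the −1 overall charge requires Au(III). Gold is a group-11 element; Au(III) is therefore d⁸. A 5d d⁸ ion has a large crystal-field splitting; square planar leaves the high-energy d_{x²−y²} orbital empty and maximises CFSE. → square planar.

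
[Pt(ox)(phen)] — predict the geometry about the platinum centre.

Summing ligand charges against the 0 overall charge gives an oxidation state of +2 for platinum.
Group 10 minus oxidation state 2 gives a d⁸ configuration.
Counting donor atoms: 1×oxalate (bidentate) → 2 donors; 1×1,10-phenanthroline (bidentate) → 2 donors. Coordination number = 4.
A 5d d⁸ ion has a large crystal-field splitting; square planar leaves the high-energy d_{x²−y²} orbital empty and maximises CFSE.

square planar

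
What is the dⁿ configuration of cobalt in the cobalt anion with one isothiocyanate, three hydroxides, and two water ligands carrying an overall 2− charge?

Each isothiocyanate is −1; each hydroxide is −1; water is neutral; balancing the −2 overall charge requires Co(II).
Group 9 minus oxidation state 2 gives a d⁷ configuration.

d7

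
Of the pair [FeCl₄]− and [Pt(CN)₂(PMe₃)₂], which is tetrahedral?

[FeCl₄]−

For [FeCl₄]−: Ligand charges: each chloride is −1. With an overall charge of −1 the iron centre must be in the +3 oxidation state. Group 8 minus oxidation state 3 gives a d⁵ configuration. A high-spin d⁵ ion has zero CFSE in either geometry, so four ligands adopt the sterically favoured tetrahedral geometry. → tetrahedral.
For [Pt(CN)₂(PMe₃)₂]: Each cyanide is −1; trimethylphosphine is neutral; balancing the 0 overall charge requires Pt(II). Group 10 minus oxidation state 2 gives a d⁸ configuration. A 5d d⁸ ion has a large crystal-field splitting; square planar leaves the high-energy d_{x²−y²} orbital empty and maximises CFSE. → square planar.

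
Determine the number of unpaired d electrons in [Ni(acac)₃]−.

Summing ligand charges against the −1 overall charge gives an oxidation state of +2 for nickel.
Nickel is a group-10 element; Ni(II) is therefore d⁸.
Counting donor atoms: 3×acetylacetonate (bidentate) → 6 donors. Coordination number = 6.
In an octahedral field the d⁸ configuration is t₂g⁶e_g² (only one arrangement possible), giving 2 unpaired electrons.

2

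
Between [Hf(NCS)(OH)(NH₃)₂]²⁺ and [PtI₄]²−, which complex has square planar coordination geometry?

[PtI₄]²−

For [Hf(NCS)(OH)(NH₃)₂]²⁺: Ligand charges: each isothiocyanate is −1; each hydroxide is −1; ammonia is neutral. With an overall charge of +2 the hafnium centre must be in the +4 oxidation state. Hafnium is a group-4 element; Hf(IV) is therefore d⁰. A d⁰ ion has no crystal-field stabilisation preference between square planar and tetrahedral, so four ligands adopt the sterically favoured tetrahedral geometry. → tetrahedral.
For [PtI₄]²−: Ligand charges: each iodide is −1. With an overall charge of −2 the platinum centre must be in the +2 oxidation state. Pt sits in group 10, so the d-electron count is 10 − 2 = 8. A 5d d⁸ ion has a large crystal-field splitting; square planar leaves the high-energy d_{x²−y²} orbital empty and maximises CFSE. → square planar.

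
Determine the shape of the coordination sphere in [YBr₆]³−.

octahedral

Ligand charges: each bromide is −1. With an overall charge of −3 the yttrium centre must be in the +3 oxidation state.
Yttrium is a group-3 element; Y(III) is therefore d⁰.
With 6 monodentate ligands the coordination number is 6.
Six donors around a single metal centre give an octahedral coordination sphere.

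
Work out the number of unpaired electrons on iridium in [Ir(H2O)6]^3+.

0

Ligand charges: water is neutral. With an overall charge of +3 the iridium centre must be in the +3 oxidation state.
Iridium is a group-9 element; Ir(III) is therefore d⁶.
The spin state decides the count: a 5d ion has a large Δₒ and is invariably low-spin.
An octahedral low-spin d⁶ ion is t₂g⁶e_g⁰, giving 0 unpaired electrons.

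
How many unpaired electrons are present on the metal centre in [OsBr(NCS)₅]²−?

Summing ligand charges against the −2 overall charge gives an oxidation state of +4 for osmium.
Group 8 minus oxidation state 4 gives a d⁴ configuration.
The spin state decides the count: a 5d ion has a large Δₒ and is invariably low-spin.
An octahedral low-spin d⁴ ion is t₂g⁴e_g⁰, giving 2 unpaired electrons.

2 unpaired electrons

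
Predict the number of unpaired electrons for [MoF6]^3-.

3 unpaired electrons

Ligand charges: each fluoride is −1. With an overall charge of −3 the molybdenum centre must be in the +3 oxidation state.
Mo sits in group 6, so the d-electron count is 6 − 3 = 3.
In an octahedral field the d³ configuration is t₂g³e_g⁰ (only one arrangement possible), giving 3 unpaired electrons.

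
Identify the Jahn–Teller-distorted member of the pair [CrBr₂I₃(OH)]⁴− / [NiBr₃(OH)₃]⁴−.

[CrBr₂I₃(OH)]⁴−: Summing ligand charges against the −4 overall charge gives an oxidation state of +2 for chromium. Chromium is a group-6 element; Cr(II) is therefore d⁴. Bromide, hydroxide, and iodide are weak-field ligands for a first-row metal, so the complex is high-spin. The t₂g³e_g¹ (high-spin) configuration has an unevenly filled e_g set; the Jahn–Teller theorem predicts a tetragonal distortion (typically axial elongation) to lift the degeneracy.
[NiBr₃(OH)₃]⁴−: Each bromide is −1; each hydroxide is −1; balancing the −4 overall charge requires Ni(II). Group 10 minus oxidation state 2 gives a d⁸ configuration. The d⁸ configuration leaves the e_g set evenly filled (or empty) — no strong Jahn–Teller driving force.

[CrBr₂I₃(OH)]⁴−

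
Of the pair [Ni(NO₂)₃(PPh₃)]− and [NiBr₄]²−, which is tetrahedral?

For [Ni(NO₂)₃(PPh₃)]−: Each nitro (N-bound nitrite) is −1; triphenylphosphine is neutral; balancing the −1 overall charge requires Ni(II). Nickel is a group-10 element; Ni(II) is therefore d⁸. Nitro (N-bound nitrite) and triphenylphosphine are strong-field ligands (high in the spectrochemical series). A 3d d⁸ ion with strong-field ligands gains enough CFSE to favour square planar over tetrahedral. → square planar.
For [NiBr₄]²−: Summing ligand charges against the −2 overall charge gives an oxidation state of +2 for nickel. Group 10 minus oxidation state 2 gives a d⁸ configuration. Bromide is a weak-field ligand. With weak-field ligands the CFSE gain from square planar is small, so a 3d d⁸ ion takes the sterically preferred tetrahedral geometry. → tetrahedral.

[NiBr₄]²−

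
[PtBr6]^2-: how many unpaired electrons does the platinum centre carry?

0 unpaired electrons

Summing ligand charges against the −2 overall charge gives an oxidation state of +4 for platinum.
Pt sits in group 10, so the d-electron count is 10 − 4 = 6.
The spin state decides the count: a 5d ion has a large Δₒ and is invariably low-spin.
An octahedral low-spin d⁶ ion is t₂g⁶e_g⁰, giving 0 unpaired electrons.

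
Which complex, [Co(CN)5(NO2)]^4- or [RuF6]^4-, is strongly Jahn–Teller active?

[Co(CN)5(NO2)]^4-: Ligand charges: each cyanide is −1; each nitro (N-bound nitrite) is −1. With an overall charge of −4 the cobalt centre must be in the +2 oxidation state. Cobalt is a group-9 element; Co(II) is therefore d⁷. Cyanide and nitro (N-bound nitrite) are strong-field ligands (high in the spectrochemical series) for a first-row metal, so the complex is low-spin. The t₂g⁶e_g¹ (low-spin) configuration has an unevenly filled e_g set; the Jahn–Teller theorem predicts a tetragonal distortion (typically axial elongation) to lift the degeneracy.
[RuF6]^4-: Ligand charges: each fluoride is −1. With an overall charge of −4 the ruthenium centre must be in the +2 oxidation state. Group 8 minus oxidation state 2 gives a d⁶ configuration. A 4d ion has a large Δₒ and is invariably low-spin. The d⁶ configuration leaves the e_g set evenly filled (or empty) — no strong Jahn–Teller driving force.

[Co(CN)5(NO2)]^4-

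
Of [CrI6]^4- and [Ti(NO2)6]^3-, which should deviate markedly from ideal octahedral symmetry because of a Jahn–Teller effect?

[CrI6]^4-

[CrI6]^4-: Ligand charges: each iodide is −1. With an overall charge of −4 the chromium centre must be in the +2 oxidation state. Chromium is a group-6 element; Cr(II) is therefore d⁴. Iodide is a weak-field ligand for a first-row metal, so the complex is high-spin. The t₂g³e_g¹ (high-spin) configuration has an unevenly filled e_g set; the Jahn–Teller theorem predicts a tetragonal distortion (typically axial elongation) to lift the degeneracy.
[Ti(NO2)6]^3-: Summing ligand charges against the −3 overall charge gives an oxidation state of +3 for titanium. Group 4 minus oxidation state 3 gives a d¹ configuration. The d¹ configuration leaves the e_g set evenly filled (or empty) — no strong Jahn–Teller driving force.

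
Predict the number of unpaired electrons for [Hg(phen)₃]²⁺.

0 unpaired electrons

Ligand charges: 1,10-phenanthroline is neutral. With an overall charge of +2 the mercury centre must be in the +2 oxidation state.
Hg sits in group 12, so the d-electron count is 12 − 2 = 10.
Counting donor atoms: 3×1,10-phenanthroline (bidentate) → 6 donors. Coordination number = 6.
In an octahedral field the d¹⁰ configuration is t₂g⁶e_g⁴, giving 0 unpaired electrons.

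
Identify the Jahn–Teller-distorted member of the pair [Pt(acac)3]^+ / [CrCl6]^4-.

[CrCl6]^4-

[Pt(acac)3]^+: Each acetylacetonate is −1; balancing the +1 overall charge requires Pt(IV). Platinum is a group-10 element; Pt(IV) is therefore d⁶. A 5d ion has a large Δₒ and is invariably low-spin. The d⁶ configuration leaves the e_g set evenly filled (or empty) — no strong Jahn–Teller driving force.
[CrCl6]^4-: Summing ligand charges against the −4 overall charge gives an oxidation state of +2 for chromium. Chromium is a group-6 element; Cr(II) is therefore d⁴. Chloride is a weak-field ligand for a first-row metal, so the complex is high-spin. The t₂g³e_g¹ (high-spin) configuration has an unevenly filled e_g set; the Jahn–Teller theorem predicts a tetragonal distortion (typically axial elongation) to lift the degeneracy.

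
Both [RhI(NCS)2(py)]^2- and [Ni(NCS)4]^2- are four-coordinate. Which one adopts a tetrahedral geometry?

[Ni(NCS)4]^2-

For [RhI(NCS)2(py)]^2-: Summing ligand charges against the −2 overall charge gives an oxidation state of +1 for rhodium. Rhodium is a group-9 element; Rh(I) is therefore d⁸. A 4d d⁸ ion has a large crystal-field splitting; square planar leaves the high-energy d_{x²−y²} orbital empty and maximises CFSE. → square planar.
For [Ni(NCS)4]^2-: Each isothiocyanate is −1; balancing the −2 overall charge requires Ni(II). Ni sits in group 10, so the d-electron count is 10 − 2 = 8. Isothiocyanate is a weak-field ligand. With weak-field ligands the CFSE gain from square planar is small, so a 3d d⁸ ion takes the sterically preferred tetrahedral geometry. → tetrahedral.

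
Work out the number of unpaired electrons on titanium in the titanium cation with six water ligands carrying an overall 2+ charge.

Summing ligand charges against the +2 overall charge gives an oxidation state of +2 for titanium.
Group 4 minus oxidation state 2 gives a d² configuration.
In an octahedral field the d² configuration is t₂g²e_g⁰ (only one arrangement possible), giving 2 unpaired electrons.

2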